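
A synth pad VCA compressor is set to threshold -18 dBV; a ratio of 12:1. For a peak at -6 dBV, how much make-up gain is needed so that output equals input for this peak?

The peak compresses to -18 + 12/12 = -17 dBV.
To reach -6 dBV requires -6 − (-17) = 11 dB of make-up.

11 dB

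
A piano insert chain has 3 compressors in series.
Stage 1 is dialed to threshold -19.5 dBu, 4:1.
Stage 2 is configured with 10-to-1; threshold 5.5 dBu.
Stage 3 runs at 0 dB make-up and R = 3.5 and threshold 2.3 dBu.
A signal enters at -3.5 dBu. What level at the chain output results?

Stage 1: overshoot 16 dB → 16/4 = 4 dB → -15.5 dBu.
Stage 2: -15.5 dBu is at or below the 5.5 dBu threshold — no compression; output -15.5 dBu.
Stage 3: -15.5 dBu is at or below the 2.3 dBu threshold — no compression; output -15.5 dBu.

-15.5 dBu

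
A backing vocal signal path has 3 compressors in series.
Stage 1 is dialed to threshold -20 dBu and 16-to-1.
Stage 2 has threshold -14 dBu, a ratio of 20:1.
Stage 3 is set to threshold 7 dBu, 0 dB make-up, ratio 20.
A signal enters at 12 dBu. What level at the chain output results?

Stage 1: overshoot 32 dB → 32/16 = 2 dB → -18 dBu.
Stage 2: -18 dBu is at or below the -14 dBu threshold — no compression; output -18 dBu.
Stage 3: -18 dBu is at or below the 7 dBu threshold — no compression; output -18 dBu.

-18 dBu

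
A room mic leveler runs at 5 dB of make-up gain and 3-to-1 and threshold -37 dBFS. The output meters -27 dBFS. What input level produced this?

-22 dBFS

Before make-up, the level was -27 − 5 = -32 dBFS.
That's 5 dB above the -37 dBFS threshold.
Undo the ratio: input overshoot = 5 × 3 = 15 dB, giving input = -22 dBFS.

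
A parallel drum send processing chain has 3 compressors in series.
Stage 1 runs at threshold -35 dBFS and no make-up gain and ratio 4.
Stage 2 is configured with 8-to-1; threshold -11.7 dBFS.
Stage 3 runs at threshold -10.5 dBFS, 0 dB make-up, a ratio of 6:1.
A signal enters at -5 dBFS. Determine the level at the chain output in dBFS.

-27.5 dBFS

Stage 1: overshoot 30 dB → 30/4 = 7.5 dB → -27.5 dBFS.
Stage 2: below threshold (-27.5 ≤ -11.7); passes unchanged; output -27.5 dBFS.
Stage 3: -27.5 dBFS ≤ -10.5 dBFS, so stage 3 doesn't engage; output -27.5 dBFS.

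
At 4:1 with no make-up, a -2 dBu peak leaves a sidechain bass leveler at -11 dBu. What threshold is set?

-14 dBu

Let T be the threshold. Output overshoot = (input overshoot)/R, so -11 − T = (-2 − T)/4.
4·(-11 − T) = -2 − T → 3·T = -44 − (-2) = -42.
T = -42/3 = -14 dBu.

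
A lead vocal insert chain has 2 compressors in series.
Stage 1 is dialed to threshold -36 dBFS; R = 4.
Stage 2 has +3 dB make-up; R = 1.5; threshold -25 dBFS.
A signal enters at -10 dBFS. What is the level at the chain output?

Stage 1: 26 dB above -36 dBFS, reduced 4:1 to 6.5 dB above → -29.5 dBFS.
Stage 2: -29.5 dBFS is at or below the -25 dBFS threshold — no compression; make-up brings it to -26.5 dBFS.

-26.5 dBFS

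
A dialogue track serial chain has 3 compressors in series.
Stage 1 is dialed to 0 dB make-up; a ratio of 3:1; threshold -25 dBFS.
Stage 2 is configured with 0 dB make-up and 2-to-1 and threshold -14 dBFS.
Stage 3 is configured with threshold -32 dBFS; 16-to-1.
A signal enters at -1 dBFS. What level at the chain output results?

Stage 1: overshoot 24 dB → 24/3 = 8 dB → -17 dBFS.
Stage 2: below threshold (-17 ≤ -14); passes unchanged; output -17 dBFS.
Stage 3: -17 dBFS is 15 dB over -32 dBFS; at 16:1 that becomes 0.9375 dB over, giving -31.0625 dBFS.

-31.0625 dBFS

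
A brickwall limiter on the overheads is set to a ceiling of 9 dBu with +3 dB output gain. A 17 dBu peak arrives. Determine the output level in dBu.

12 dBu

The limiter clamps the peak to its 9 dBu ceiling.
Output gain then adds 3 dB: 9 + 3 = 12 dBu.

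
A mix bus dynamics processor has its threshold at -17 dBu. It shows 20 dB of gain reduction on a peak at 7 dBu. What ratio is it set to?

Input overshoot = 7 − (-17) = 24 dB.
Output overshoot = 24 − 20 = 4 dB.
Ratio = input overshoot / output overshoot = 24 / 4 = 6.

6:1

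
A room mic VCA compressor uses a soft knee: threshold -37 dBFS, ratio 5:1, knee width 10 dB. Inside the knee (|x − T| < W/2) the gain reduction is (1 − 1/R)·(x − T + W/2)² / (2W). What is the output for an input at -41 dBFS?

-41.04 dBFS

x − T + W/2 = -41 − (-37) + 5 = 1.
GR = (1 − 1/5) × 1² / 20 = 0.8 × 1 / 20 = 0.04 dB.
Output = -41 − 0.04 = -41.04 dBFS.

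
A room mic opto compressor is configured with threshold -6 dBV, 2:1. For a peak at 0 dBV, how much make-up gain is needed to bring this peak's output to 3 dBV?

6 dB

Overshoot 6 dB → 6/2 = 3 dB after compression, so the compressed level is -6 + 3 = -3 dBV.
Make-up = target − compressed = 3 − (-3) = 6 dB.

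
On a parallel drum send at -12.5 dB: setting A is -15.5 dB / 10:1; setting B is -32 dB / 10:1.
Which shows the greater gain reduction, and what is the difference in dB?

A: GR = 3 − 3/10 = 2.7 dB.
B: GR = 19.5 − 19.5/10 = 17.55 dB.
B reduces 14.85 dB more.

B, by 14.85 dB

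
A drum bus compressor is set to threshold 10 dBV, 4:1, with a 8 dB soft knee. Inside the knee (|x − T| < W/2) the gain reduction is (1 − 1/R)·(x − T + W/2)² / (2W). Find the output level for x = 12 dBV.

10.3125 dBV

x − T + W/2 = 12 − 10 + 4 = 6.
GR = (1 − 1/4) × 6² / 16 = 0.75 × 36 / 16 = 1.6875 dB.
Output = 12 − 1.6875 = 10.3125 dBV.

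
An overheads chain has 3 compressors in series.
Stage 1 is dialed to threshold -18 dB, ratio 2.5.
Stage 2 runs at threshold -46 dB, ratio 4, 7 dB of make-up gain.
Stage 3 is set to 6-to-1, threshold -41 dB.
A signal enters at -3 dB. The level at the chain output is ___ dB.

-39.25 dB

Stage 1: overshoot 15 dB → 15/2.5 = 6 dB → -12 dB.
Stage 2: 34 dB above -46 dB, reduced 4:1 to 8.5 dB above → -37.5 dB; +7 dB make-up → -30.5 dB.
Stage 3: 10.5 dB above -41 dB, reduced 6:1 to 1.75 dB above → -39.25 dB.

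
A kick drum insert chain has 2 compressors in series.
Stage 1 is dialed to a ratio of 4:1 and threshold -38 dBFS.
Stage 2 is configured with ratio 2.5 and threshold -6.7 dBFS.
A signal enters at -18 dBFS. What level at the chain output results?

-33 dBFS

Stage 1: -18 dBFS is 20 dB over -38 dBFS; at 4:1 that becomes 5 dB over, giving -33 dBFS.
Stage 2: below threshold (-33 ≤ -6.7); passes unchanged; output -33 dBFS.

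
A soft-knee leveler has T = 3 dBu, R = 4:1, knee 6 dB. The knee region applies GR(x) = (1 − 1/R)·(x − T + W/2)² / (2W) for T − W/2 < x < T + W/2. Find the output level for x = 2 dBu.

x − T + W/2 = 2 − 3 + 3 = 2.
GR = (1 − 1/4) × 2² / 12 = 0.75 × 4 / 12 = 0.25 dB.
Output = 2 − 0.25 = 1.75 dBu.

1.75 dBu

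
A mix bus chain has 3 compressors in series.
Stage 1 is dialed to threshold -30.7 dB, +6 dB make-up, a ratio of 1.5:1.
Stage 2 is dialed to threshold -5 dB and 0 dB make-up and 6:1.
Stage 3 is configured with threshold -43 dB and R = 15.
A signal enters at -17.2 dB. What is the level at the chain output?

Stage 1: 13.5 dB above -30.7 dB, reduced 1.5:1 to 9 dB above → -21.7 dB; +6 dB make-up → -15.7 dB.
Stage 2: -15.7 dB ≤ -5 dB, so stage 2 doesn't engage; output -15.7 dB.
Stage 3: overshoot 27.3 dB → 27.3/15 = 1.82 dB → -41.18 dB.

-41.18 dB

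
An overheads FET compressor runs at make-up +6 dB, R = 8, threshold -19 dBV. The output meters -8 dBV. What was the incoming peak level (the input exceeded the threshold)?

21 dBV

Before make-up, the level was -8 − 6 = -14 dBV.
The compressed level sits -14 − (-19) = 5 dB over threshold.
Undo the ratio: input overshoot = 5 × 8 = 40 dB, giving input = 21 dBV.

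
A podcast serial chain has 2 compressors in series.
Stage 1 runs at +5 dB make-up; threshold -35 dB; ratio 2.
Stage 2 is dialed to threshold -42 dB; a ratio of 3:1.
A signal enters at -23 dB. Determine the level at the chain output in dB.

-36 dB

Stage 1: overshoot 12 dB → 12/2 = 6 dB → -29 dB; +5 dB make-up → -24 dB.
Stage 2: 18 dB above -42 dB, reduced 3:1 to 6 dB above → -36 dB.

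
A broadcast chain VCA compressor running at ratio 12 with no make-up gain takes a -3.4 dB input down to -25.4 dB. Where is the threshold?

Input is 24 dB above T (since output overshoot × R = input overshoot: (-25.4 − T)·12 = -3.4 − T gives T = -27.4 dB).
Check: -27.4 + (-3.4 − (-27.4))/12 = -27.4 + 2 = -25.4 dB. ✓

-27.4 dB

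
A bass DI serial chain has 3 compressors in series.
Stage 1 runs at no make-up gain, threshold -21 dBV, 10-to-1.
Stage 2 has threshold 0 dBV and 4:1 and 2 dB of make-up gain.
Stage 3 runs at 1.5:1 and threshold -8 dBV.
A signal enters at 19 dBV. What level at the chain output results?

Stage 1: 40 dB above -21 dBV, reduced 10:1 to 4 dB above → -17 dBV.
Stage 2: below threshold (-17 ≤ 0); passes unchanged; make-up brings it to -15 dBV.
Stage 3: -15 dBV is at or below the -8 dBV threshold — no compression; output -15 dBV.

-15 dBV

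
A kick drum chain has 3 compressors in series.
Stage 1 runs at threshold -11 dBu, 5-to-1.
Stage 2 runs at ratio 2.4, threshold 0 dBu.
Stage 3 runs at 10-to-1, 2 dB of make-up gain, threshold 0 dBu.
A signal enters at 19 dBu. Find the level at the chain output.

Stage 1: 30 dB above -11 dBu, reduced 5:1 to 6 dB above → -5 dBu.
Stage 2: -5 dBu ≤ 0 dBu, so stage 2 doesn't engage; output -5 dBu.
Stage 3: -5 dBu ≤ 0 dBu, so stage 3 doesn't engage; make-up brings it to -3 dBu.

-3 dBu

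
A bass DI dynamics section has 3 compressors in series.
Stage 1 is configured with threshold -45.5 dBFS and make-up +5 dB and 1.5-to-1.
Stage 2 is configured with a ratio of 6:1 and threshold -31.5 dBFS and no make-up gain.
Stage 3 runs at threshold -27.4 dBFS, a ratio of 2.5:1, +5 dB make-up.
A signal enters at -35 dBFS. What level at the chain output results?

Stage 1: 10.5 dB above -45.5 dBFS, reduced 1.5:1 to 7 dB above → -38.5 dBFS; +5 dB make-up → -33.5 dBFS.
Stage 2: below threshold (-33.5 ≤ -31.5); passes unchanged; output -33.5 dBFS.
Stage 3: -33.5 dBFS ≤ -27.4 dBFS, so stage 3 doesn't engage; make-up brings it to -28.5 dBFS.

-28.5 dBFS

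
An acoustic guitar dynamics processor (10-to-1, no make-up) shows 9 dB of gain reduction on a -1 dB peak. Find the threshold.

Gain reduction = -1 − (-10) = 9 dB; output overshoot = GR / (R − 1) = 9 / 9 = 1 dB.
Threshold = output − output overshoot = -10 − 1 = -11 dB.

-11 dB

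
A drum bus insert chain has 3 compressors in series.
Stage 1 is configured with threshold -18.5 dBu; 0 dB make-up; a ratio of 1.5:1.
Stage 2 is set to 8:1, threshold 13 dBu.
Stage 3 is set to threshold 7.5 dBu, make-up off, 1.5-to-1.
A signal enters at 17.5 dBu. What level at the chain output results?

5.5 dBu

Stage 1: 36 dB above -18.5 dBu, reduced 1.5:1 to 24 dB above → 5.5 dBu.
Stage 2: below threshold (5.5 ≤ 13); passes unchanged; output 5.5 dBu.
Stage 3: 5.5 dBu ≤ 7.5 dBu, so stage 3 doesn't engage; output 5.5 dBu.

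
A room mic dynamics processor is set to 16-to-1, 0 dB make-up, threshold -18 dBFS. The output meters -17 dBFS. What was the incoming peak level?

-2 dBFS

The compressed level sits -17 − (-18) = 1 dB over threshold.
Input overshoot = R × output overshoot = 16 dB → input = -18 + 16 = -2 dBFS.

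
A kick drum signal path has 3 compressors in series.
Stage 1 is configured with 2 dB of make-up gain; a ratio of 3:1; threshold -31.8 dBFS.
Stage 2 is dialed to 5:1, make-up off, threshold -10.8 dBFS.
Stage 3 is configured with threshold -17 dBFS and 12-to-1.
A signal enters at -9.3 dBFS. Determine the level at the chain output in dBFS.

-22.3 dBFS

Stage 1: 22.5 dB above -31.8 dBFS, reduced 3:1 to 7.5 dB above → -24.3 dBFS; +2 dB make-up → -22.3 dBFS.
Stage 2: below threshold (-22.3 ≤ -10.8); passes unchanged; output -22.3 dBFS.
Stage 3: -22.3 dBFS ≤ -17 dBFS, so stage 3 doesn't engage; output -22.3 dBFS.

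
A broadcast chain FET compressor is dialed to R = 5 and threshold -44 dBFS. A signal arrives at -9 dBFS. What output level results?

-37 dBFS

-9 dBFS sits 35 dB over threshold.
5:1 compression reduces that to 35/5 = 7 dB over.
That puts the output at -37 dBFS.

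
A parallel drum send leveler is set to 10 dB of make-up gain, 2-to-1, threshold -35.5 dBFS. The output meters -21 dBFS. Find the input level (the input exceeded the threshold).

-26.5 dBFS

Remove make-up: -21 − 10 = -31 dBFS.
That's 4.5 dB above the -35.5 dBFS threshold.
Input overshoot = R × output overshoot = 9 dB → input = -35.5 + 9 = -26.5 dBFS.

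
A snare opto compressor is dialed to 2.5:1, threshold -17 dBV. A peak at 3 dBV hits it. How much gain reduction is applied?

The signal is 20 dB above threshold.
A 2.5:1 ratio leaves 8 dB of that excess.
So the signal is attenuated by 20 − 8 = 12 dB.

12 dB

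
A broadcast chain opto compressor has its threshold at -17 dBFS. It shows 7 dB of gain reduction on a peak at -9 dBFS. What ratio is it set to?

Input overshoot = -9 − (-17) = 8 dB.
Output overshoot = 8 − 7 = 1 dB.
Ratio = input overshoot / output overshoot = 8 / 1 = 8.

8:1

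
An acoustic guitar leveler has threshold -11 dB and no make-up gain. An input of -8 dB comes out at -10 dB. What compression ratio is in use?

Input overshoot = -8 − (-11) = 3 dB; output overshoot = -10 − (-11) = 1 dB.
Ratio = 3 / 1 = 3.

3:1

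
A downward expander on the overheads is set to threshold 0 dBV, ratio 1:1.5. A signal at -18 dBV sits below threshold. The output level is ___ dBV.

Below threshold, a 1:1.5 expander applies gain = (1.5−1)×(T − x) of attenuation.
(1.5−1) × 18 = 9 dB, so output = -18 − 9 = -27 dBV.

-27 dBV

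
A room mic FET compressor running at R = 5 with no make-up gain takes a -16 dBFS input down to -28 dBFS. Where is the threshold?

Input is 15 dB above T (since output overshoot × R = input overshoot: (-28 − T)·5 = -16 − T gives T = -31 dBFS).
Check: -31 + (-16 − (-31))/5 = -31 + 3 = -28 dBFS. ✓

-31 dBFS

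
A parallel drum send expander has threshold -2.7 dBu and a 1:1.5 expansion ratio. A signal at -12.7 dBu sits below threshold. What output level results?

-17.7 dBu

Below threshold, a 1:1.5 expander applies gain = (1.5−1)×(T − x) of attenuation.
(1.5−1) × 10 = 5 dB, so output = -12.7 − 5 = -17.7 dBu.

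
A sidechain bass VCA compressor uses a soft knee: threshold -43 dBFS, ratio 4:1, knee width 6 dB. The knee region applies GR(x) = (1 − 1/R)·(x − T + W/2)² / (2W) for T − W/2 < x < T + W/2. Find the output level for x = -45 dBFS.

x − T + W/2 = -45 − (-43) + 3 = 1.
GR = (1 − 1/4) × 1² / 12 = 0.75 × 1 / 12 = 0.0625 dB.
Output = -45 − 0.0625 = -45.0625 dBFS.

-45.0625 dBFS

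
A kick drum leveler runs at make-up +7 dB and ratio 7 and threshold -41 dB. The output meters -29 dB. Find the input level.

-6 dB

Stripping the +7 dB make-up gives -36 dB at the gain stage.
The compressed level sits -36 − (-41) = 5 dB over threshold.
Input overshoot = R × output overshoot = 35 dB → input = -41 + 35 = -6 dB.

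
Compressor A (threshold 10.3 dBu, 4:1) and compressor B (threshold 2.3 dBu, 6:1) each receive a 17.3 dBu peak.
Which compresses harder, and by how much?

A: GR = 7 − 7/4 = 5.25 dB.
B: GR = 15 − 15/6 = 12.5 dB.
B applies 7.25 dB more gain reduction.

B, by 7.25 dB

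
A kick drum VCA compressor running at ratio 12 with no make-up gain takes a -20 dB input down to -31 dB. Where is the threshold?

Let T be the threshold. Output overshoot = (input overshoot)/R, so -31 − T = (-20 − T)/12.
12·(-31 − T) = -20 − T → 11·T = -372 − (-20) = -352.
T = -352/11 = -32 dB.

-32 dB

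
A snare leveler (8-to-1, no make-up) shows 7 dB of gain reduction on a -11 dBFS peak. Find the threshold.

-19 dBFS

Gain reduction = -11 − (-18) = 7 dB; output overshoot = GR / (R − 1) = 7 / 7 = 1 dB.
Threshold = output − output overshoot = -18 − 1 = -19 dBFS.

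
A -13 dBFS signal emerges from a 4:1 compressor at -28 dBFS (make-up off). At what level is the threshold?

-33 dBFS

Gain reduction = -13 − (-28) = 15 dB; output overshoot = GR / (R − 1) = 15 / 3 = 5 dB.
Threshold = output − output overshoot = -28 − 5 = -33 dBFS.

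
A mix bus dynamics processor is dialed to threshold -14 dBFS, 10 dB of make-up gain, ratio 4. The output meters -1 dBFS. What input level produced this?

Remove make-up: -1 − 10 = -11 dBFS.
That's 3 dB above the -14 dBFS threshold.
Before 4:1 compression the overshoot was 3 × 4 = 12 dB, so input = -14 + 12 = -2 dBFS.

-2 dBFS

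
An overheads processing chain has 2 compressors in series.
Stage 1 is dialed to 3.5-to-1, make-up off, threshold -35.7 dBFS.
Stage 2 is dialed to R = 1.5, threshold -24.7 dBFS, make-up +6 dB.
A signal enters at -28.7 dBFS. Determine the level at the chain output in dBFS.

-27.7 dBFS

Stage 1: -28.7 dBFS is 7 dB over -35.7 dBFS; at 3.5:1 that becomes 2 dB over, giving -33.7 dBFS.
Stage 2: -33.7 dBFS ≤ -24.7 dBFS, so stage 2 doesn't engage; make-up brings it to -27.7 dBFS.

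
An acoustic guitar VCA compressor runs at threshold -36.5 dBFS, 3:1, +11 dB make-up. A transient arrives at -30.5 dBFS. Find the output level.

-23.5 dBFS

Overshoot: -30.5 − (-36.5) = 6 dB.
3:1 compression reduces that to 6/3 = 2 dB over.
So the level is -36.5 + 2 = -34.5 dBFS; make-up adds 11 dB, giving -23.5 dBFS.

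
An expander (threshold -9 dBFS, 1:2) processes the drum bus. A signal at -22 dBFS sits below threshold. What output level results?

Undershoot = (-9) − (-22) = 13 dB.
At 1:2, that expands to 26 dB under threshold.
Output = -9 − 26 = -35 dBFS.

-35 dBFS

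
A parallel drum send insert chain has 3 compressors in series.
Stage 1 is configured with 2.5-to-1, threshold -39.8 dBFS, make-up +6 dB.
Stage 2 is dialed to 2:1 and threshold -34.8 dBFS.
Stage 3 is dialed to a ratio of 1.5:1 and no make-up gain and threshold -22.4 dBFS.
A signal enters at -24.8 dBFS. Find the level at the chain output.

Stage 1: 15 dB above -39.8 dBFS, reduced 2.5:1 to 6 dB above → -33.8 dBFS; +6 dB make-up → -27.8 dBFS.
Stage 2: 7 dB above -34.8 dBFS, reduced 2:1 to 3.5 dB above → -31.3 dBFS.
Stage 3: -31.3 dBFS is at or below the -22.4 dBFS threshold — no compression; output -31.3 dBFS.

-31.3 dBFS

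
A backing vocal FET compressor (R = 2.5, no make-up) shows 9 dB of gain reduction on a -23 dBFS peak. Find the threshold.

Input is 15 dB above T (since output overshoot × R = input overshoot: (-32 − T)·2.5 = -23 − T gives T = -38 dBFS).
Check: -38 + (-23 − (-38))/2.5 = -38 + 6 = -32 dBFS. ✓

-38 dBFS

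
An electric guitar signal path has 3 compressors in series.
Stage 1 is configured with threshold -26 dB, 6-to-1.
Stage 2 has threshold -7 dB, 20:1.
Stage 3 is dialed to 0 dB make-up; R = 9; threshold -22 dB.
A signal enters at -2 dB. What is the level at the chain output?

Stage 1: -2 dB is 24 dB over -26 dB; at 6:1 that becomes 4 dB over, giving -22 dB.
Stage 2: -22 dB ≤ -7 dB, so stage 2 doesn't engage; output -22 dB.
Stage 3: -22 dB is at or below the -22 dB threshold — no compression; output -22 dB.

-22 dB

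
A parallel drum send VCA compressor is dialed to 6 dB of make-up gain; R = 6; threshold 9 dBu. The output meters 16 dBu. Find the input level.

Remove make-up: 16 − 6 = 10 dBu.
The compressed level sits 10 − 9 = 1 dB over threshold.
Before 6:1 compression the overshoot was 1 × 6 = 6 dB, so input = 9 + 6 = 15 dBu.

15 dBu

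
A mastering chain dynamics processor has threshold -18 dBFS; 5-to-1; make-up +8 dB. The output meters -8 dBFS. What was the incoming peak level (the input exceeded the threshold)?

-8 dBFS

Stripping the +8 dB make-up gives -16 dBFS at the gain stage.
The compressed level sits -16 − (-18) = 2 dB over threshold.
Undo the ratio: input overshoot = 2 × 5 = 10 dB, giving input = -8 dBFS.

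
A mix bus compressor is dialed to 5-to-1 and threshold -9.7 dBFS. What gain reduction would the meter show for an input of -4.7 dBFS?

Overshoot = -4.7 − (-9.7) = 5 dB.
At 5:1, output sits 5/5 = 1 dB above threshold.
GR = overshoot in − overshoot out = 5 − 1 = 4 dB.

4 dB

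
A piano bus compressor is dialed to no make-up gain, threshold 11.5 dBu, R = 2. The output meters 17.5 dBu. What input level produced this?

That's 6 dB above the 11.5 dBu threshold.
Undo the ratio: input overshoot = 6 × 2 = 12 dB, giving input = 23.5 dBu.

23.5 dBu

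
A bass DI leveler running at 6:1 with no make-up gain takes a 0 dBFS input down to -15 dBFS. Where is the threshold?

Input is 18 dB above T (since output overshoot × R = input overshoot: (-15 − T)·6 = 0 − T gives T = -18 dBFS).
Check: -18 + (0 − (-18))/6 = -18 + 3 = -15 dBFS. ✓

-18 dBFS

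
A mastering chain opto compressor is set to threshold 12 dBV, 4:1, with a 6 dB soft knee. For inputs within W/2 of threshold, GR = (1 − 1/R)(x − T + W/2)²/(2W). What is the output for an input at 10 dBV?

9.9375 dBV

x − T + W/2 = 10 − 12 + 3 = 1.
GR = (1 − 1/4) × 1² / 12 = 0.75 × 1 / 12 = 0.0625 dB.
Output = 10 − 0.0625 = 9.9375 dBV.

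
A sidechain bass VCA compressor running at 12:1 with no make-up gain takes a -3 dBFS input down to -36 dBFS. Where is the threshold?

Gain reduction = -3 − (-36) = 33 dB; output overshoot = GR / (R − 1) = 33 / 11 = 3 dB.
Threshold = output − output overshoot = -36 − 3 = -39 dBFS.

-39 dBFS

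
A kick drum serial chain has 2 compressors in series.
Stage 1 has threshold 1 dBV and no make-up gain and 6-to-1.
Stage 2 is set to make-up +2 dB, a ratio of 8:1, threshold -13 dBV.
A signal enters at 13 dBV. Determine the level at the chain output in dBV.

-9 dBV

Stage 1: 13 dBV is 12 dB over 1 dBV; at 6:1 that becomes 2 dB over, giving 3 dBV.
Stage 2: 16 dB above -13 dBV, reduced 8:1 to 2 dB above → -11 dBV; +2 dB make-up → -9 dBV.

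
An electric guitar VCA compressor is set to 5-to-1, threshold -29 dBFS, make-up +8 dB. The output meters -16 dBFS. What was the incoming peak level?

-4 dBFS

Before make-up, the level was -16 − 8 = -24 dBFS.
Post-compression overshoot = -24 − (-29) = 5 dB.
Before 5:1 compression the overshoot was 5 × 5 = 25 dB, so input = -29 + 25 = -4 dBFS.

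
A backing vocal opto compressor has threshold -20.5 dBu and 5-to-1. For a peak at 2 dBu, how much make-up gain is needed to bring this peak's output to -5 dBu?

Overshoot 22.5 dB → 22.5/5 = 4.5 dB after compression, so the compressed level is -20.5 + 4.5 = -16 dBu.
Make-up = target − compressed = -5 − (-16) = 11 dB.

11 dB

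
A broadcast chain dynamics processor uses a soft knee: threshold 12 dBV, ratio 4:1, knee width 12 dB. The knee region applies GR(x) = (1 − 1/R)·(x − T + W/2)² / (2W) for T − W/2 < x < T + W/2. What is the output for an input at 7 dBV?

6.96875 dBV

x − T + W/2 = 7 − 12 + 6 = 1.
GR = (1 − 1/4) × 1² / 24 = 0.75 × 1 / 24 = 0.03125 dB.
Output = 7 − 0.03125 = 6.96875 dBV.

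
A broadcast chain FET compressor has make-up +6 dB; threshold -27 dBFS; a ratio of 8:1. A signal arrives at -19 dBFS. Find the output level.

-19 dBFS sits 8 dB over threshold.
The 8 dB excess becomes 1 dB after 8:1 reduction.
So the level is -27 + 1 = -26 dBFS; make-up adds 6 dB, giving -20 dBFS.

-20 dBFS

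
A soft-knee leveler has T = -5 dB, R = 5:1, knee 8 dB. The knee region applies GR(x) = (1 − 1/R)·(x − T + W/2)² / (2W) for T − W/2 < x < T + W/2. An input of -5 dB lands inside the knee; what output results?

-5.8 dB

x − T + W/2 = -5 − (-5) + 4 = 4.
GR = (1 − 1/5) × 4² / 16 = 0.8 × 16 / 16 = 0.8 dB.
Output = -5 − 0.8 = -5.8 dB.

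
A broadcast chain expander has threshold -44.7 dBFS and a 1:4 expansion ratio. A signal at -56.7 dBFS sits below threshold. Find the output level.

-92.7 dBFS

The input is 12 dB below the -44.7 dBFS threshold.
A 1:4 expander multiplies undershoot by 4: 12 × 4 = 48 dB below threshold.
Output = -44.7 − 48 = -92.7 dBFS.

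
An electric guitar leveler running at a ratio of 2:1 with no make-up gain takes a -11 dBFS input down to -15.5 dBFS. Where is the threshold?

-20 dBFS

Input is 9 dB above T (since output overshoot × R = input overshoot: (-15.5 − T)·2 = -11 − T gives T = -20 dBFS).
Check: -20 + (-11 − (-20))/2 = -20 + 4.5 = -15.5 dBFS. ✓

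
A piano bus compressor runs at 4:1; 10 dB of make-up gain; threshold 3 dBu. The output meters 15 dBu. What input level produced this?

Before make-up, the level was 15 − 10 = 5 dBu.
That's 2 dB above the 3 dBu threshold.
Before 4:1 compression the overshoot was 2 × 4 = 8 dB, so input = 3 + 8 = 11 dBu.

11 dBu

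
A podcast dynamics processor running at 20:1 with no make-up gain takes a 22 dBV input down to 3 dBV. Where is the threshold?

2 dBV

Let T be the threshold. Output overshoot = (input overshoot)/R, so 3 − T = (22 − T)/20.
20·(3 − T) = 22 − T → 19·T = 60 − 22 = 38.
T = 38/19 = 2 dBV.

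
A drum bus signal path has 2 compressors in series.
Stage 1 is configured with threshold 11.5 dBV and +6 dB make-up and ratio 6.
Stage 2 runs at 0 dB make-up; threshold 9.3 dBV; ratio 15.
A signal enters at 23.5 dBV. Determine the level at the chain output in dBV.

9.98 dBV

Stage 1: overshoot 12 dB → 12/6 = 2 dB → 13.5 dBV; +6 dB make-up → 19.5 dBV.
Stage 2: overshoot 10.2 dB → 10.2/15 = 0.68 dB → 9.98 dBV.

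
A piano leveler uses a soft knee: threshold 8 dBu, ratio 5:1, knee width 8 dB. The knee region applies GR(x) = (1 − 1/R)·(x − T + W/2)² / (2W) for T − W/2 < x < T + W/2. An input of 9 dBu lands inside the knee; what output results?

x − T + W/2 = 9 − 8 + 4 = 5.
GR = (1 − 1/5) × 5² / 16 = 0.8 × 25 / 16 = 1.25 dB.
Output = 9 − 1.25 = 7.75 dBu.

7.75 dBu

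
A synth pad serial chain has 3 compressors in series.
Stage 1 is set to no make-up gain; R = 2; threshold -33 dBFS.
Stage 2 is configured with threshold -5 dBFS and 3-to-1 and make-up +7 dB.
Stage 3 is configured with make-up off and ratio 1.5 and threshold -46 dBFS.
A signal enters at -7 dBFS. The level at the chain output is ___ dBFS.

-24 dBFS

Stage 1: overshoot 26 dB → 26/2 = 13 dB → -20 dBFS.
Stage 2: -20 dBFS ≤ -5 dBFS, so stage 2 doesn't engage; make-up brings it to -13 dBFS.
Stage 3: -13 dBFS is 33 dB over -46 dBFS; at 1.5:1 that becomes 22 dB over, giving -24 dBFS.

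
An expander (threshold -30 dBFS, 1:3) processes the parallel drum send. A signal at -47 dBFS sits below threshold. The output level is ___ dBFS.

-81 dBFS

The input is 17 dB below the -30 dBFS threshold.
A 1:3 expander multiplies undershoot by 3: 17 × 3 = 51 dB below threshold.
Output = -30 − 51 = -81 dBFS.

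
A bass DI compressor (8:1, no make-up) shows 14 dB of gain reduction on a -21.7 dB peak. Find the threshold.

Input is 16 dB above T (since output overshoot × R = input overshoot: (-35.7 − T)·8 = -21.7 − T gives T = -37.7 dB).
Check: -37.7 + (-21.7 − (-37.7))/8 = -37.7 + 2 = -35.7 dB. ✓

-37.7 dB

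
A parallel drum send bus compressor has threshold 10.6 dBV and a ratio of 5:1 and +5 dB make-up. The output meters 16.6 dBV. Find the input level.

15.6 dBV

Before make-up, the level was 16.6 − 5 = 11.6 dBV.
That's 1 dB above the 10.6 dBV threshold.
Before 5:1 compression the overshoot was 1 × 5 = 5 dB, so input = 10.6 + 5 = 15.6 dBV.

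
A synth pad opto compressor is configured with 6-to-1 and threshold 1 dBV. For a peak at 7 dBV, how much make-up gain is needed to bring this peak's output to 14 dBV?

12 dB

Without make-up, output = threshold + overshoot/6 = 1 + 1 = 2 dBV.
Gap to target: 12 dB.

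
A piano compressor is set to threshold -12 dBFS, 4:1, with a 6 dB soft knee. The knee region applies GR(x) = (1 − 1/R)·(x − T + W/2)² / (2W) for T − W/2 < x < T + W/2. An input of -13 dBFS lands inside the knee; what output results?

x − T + W/2 = -13 − (-12) + 3 = 2.
GR = (1 − 1/4) × 2² / 12 = 0.75 × 4 / 12 = 0.25 dB.
Output = -13 − 0.25 = -13.25 dBFS.

-13.25 dBFS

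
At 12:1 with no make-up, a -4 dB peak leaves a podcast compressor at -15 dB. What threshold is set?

Input is 12 dB above T (since output overshoot × R = input overshoot: (-15 − T)·12 = -4 − T gives T = -16 dB).
Check: -16 + (-4 − (-16))/12 = -16 + 1 = -15 dB. ✓

-16 dB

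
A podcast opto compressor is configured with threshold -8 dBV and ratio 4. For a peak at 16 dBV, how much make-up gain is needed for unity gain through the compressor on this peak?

18 dB

Overshoot 24 dB → 24/4 = 6 dB after compression, so the compressed level is -8 + 6 = -2 dBV.
Make-up = target − compressed = 16 − (-2) = 18 dB.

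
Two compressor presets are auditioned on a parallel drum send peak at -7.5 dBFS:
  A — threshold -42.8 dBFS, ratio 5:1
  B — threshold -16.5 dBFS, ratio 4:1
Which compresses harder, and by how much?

A, by 21.49 dB

A: GR = 35.3 − 35.3/5 = 28.24 dB.
B: GR = 9 − 9/4 = 6.75 dB.
Difference: 21.49 dB in favour of A.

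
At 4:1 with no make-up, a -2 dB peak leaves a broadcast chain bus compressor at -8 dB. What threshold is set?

Let T be the threshold. Output overshoot = (input overshoot)/R, so -8 − T = (-2 − T)/4.
4·(-8 − T) = -2 − T → 3·T = -32 − (-2) = -30.
T = -30/3 = -10 dB.

-10 dB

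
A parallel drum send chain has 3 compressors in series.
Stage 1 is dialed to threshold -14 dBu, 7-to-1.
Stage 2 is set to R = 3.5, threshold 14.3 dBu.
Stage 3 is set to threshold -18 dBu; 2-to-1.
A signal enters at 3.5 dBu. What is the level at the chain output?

-14.75 dBu

Stage 1: overshoot 17.5 dB → 17.5/7 = 2.5 dB → -11.5 dBu.
Stage 2: -11.5 dBu is at or below the 14.3 dBu threshold — no compression; output -11.5 dBu.
Stage 3: overshoot 6.5 dB → 6.5/2 = 3.25 dB → -14.75 dBu.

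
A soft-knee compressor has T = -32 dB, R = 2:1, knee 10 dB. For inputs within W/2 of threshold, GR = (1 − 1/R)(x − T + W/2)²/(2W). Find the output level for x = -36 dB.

-36.025 dB

x − T + W/2 = -36 − (-32) + 5 = 1.
GR = (1 − 1/2) × 1² / 20 = 0.5 × 1 / 20 = 0.025 dB.
Output = -36 − 0.025 = -36.025 dB.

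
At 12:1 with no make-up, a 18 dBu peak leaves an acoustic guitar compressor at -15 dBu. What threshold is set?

-18 dBu

Let T be the threshold. Output overshoot = (input overshoot)/R, so -15 − T = (18 − T)/12.
12·(-15 − T) = 18 − T → 11·T = -180 − 18 = -198.
T = -198/11 = -18 dBu.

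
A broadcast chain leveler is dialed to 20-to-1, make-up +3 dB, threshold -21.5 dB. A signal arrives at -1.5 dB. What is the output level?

-1.5 dB sits 20 dB over threshold.
At 20:1 the overshoot is divided by 20, leaving 1 dB above threshold.
So the level is -21.5 + 1 = -20.5 dB; make-up adds 3 dB, giving -17.5 dB.

-17.5 dB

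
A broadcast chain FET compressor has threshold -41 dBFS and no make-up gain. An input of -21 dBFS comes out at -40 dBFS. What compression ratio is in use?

20:1

Input overshoot = -21 − (-41) = 20 dB; output overshoot = -40 − (-41) = 1 dB.
Ratio = 20 / 1 = 20.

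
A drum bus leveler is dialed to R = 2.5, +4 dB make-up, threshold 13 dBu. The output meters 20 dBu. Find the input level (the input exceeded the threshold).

20.5 dBu

Before make-up, the level was 20 − 4 = 16 dBu.
Post-compression overshoot = 16 − 13 = 3 dB.
Before 2.5:1 compression the overshoot was 3 × 2.5 = 7.5 dB, so input = 13 + 7.5 = 20.5 dBu.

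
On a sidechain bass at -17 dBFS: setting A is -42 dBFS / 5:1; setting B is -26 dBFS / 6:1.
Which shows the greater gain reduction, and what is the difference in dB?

A: overshoot 25 dB → output overshoot 5 dB → GR 20 dB.
B: overshoot 9 dB → output overshoot 1.5 dB → GR 7.5 dB.
Difference: 12.5 dB in favour of A.

A, by 12.5 dB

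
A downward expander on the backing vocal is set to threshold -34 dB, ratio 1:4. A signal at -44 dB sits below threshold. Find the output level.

Undershoot = (-34) − (-44) = 10 dB.
At 1:4, that expands to 40 dB under threshold.
Output = -34 − 40 = -74 dB.

-74 dB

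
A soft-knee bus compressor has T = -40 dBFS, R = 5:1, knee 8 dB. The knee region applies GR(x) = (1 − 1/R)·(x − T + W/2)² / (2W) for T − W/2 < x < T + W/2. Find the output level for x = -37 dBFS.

x − T + W/2 = -37 − (-40) + 4 = 7.
GR = (1 − 1/5) × 7² / 16 = 0.8 × 49 / 16 = 2.45 dB.
Output = -37 − 2.45 = -39.45 dBFS.

-39.45 dBFS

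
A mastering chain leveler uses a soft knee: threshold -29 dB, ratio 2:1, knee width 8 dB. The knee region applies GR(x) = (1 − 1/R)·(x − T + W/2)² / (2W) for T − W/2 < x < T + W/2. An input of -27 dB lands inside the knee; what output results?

-28.125 dB

x − T + W/2 = -27 − (-29) + 4 = 6.
GR = (1 − 1/2) × 6² / 16 = 0.5 × 36 / 16 = 1.125 dB.
Output = -27 − 1.125 = -28.125 dB.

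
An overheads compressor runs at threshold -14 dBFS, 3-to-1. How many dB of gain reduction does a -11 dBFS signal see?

2 dB

-11 dBFS exceeds the threshold by 3 dB.
A 3:1 ratio leaves 1 dB of that excess.
Gain reduction = 3 − 1 = 2 dB.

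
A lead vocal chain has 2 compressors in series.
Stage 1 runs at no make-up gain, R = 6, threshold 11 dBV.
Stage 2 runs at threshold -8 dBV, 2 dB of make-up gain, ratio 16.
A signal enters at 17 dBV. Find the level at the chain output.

-4.75 dBV

Stage 1: overshoot 6 dB → 6/6 = 1 dB → 12 dBV.
Stage 2: 12 dBV is 20 dB over -8 dBV; at 16:1 that becomes 1.25 dB over, giving -6.75 dBV; +2 dB make-up → -4.75 dBV.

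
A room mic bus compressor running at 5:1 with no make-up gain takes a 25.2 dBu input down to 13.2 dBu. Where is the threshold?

Input is 15 dB above T (since output overshoot × R = input overshoot: (13.2 − T)·5 = 25.2 − T gives T = 10.2 dBu).
Check: 10.2 + (25.2 − 10.2)/5 = 10.2 + 3 = 13.2 dBu. ✓

10.2 dBu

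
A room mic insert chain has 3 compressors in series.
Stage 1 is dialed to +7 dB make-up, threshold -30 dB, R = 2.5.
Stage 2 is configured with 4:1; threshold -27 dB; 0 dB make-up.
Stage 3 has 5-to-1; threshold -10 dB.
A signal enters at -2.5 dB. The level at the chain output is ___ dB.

Stage 1: overshoot 27.5 dB → 27.5/2.5 = 11 dB → -19 dB; +7 dB make-up → -12 dB.
Stage 2: 15 dB above -27 dB, reduced 4:1 to 3.75 dB above → -23.25 dB.
Stage 3: -23.25 dB ≤ -10 dB, so stage 3 doesn't engage; output -23.25 dB.

-23.25 dB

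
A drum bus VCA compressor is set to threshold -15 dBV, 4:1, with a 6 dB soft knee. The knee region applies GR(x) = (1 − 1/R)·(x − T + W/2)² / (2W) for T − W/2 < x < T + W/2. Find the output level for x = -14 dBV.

-15 dBV

x − T + W/2 = -14 − (-15) + 3 = 4.
GR = (1 − 1/4) × 4² / 12 = 0.75 × 16 / 12 = 1 dB.
Output = -14 − 1 = -15 dBV.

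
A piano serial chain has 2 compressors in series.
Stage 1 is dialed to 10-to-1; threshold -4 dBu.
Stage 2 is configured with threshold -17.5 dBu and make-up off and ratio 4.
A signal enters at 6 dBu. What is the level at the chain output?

Stage 1: 10 dB above -4 dBu, reduced 10:1 to 1 dB above → -3 dBu.
Stage 2: 14.5 dB above -17.5 dBu, reduced 4:1 to 3.625 dB above → -13.875 dBu.

-13.875 dBu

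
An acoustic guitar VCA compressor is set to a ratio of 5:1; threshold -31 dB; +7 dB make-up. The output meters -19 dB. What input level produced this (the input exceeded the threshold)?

Stripping the +7 dB make-up gives -26 dB at the gain stage.
Post-compression overshoot = -26 − (-31) = 5 dB.
Input overshoot = R × output overshoot = 25 dB → input = -31 + 25 = -6 dB.

-6 dB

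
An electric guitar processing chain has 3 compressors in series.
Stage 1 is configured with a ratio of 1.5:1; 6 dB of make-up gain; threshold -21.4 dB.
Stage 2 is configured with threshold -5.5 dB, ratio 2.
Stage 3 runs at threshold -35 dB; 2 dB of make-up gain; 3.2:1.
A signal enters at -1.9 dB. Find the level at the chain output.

Stage 1: 19.5 dB above -21.4 dB, reduced 1.5:1 to 13 dB above → -8.4 dB; +6 dB make-up → -2.4 dB.
Stage 2: -2.4 dB is 3.1 dB over -5.5 dB; at 2:1 that becomes 1.55 dB over, giving -3.95 dB.
Stage 3: -3.95 dB is 31.05 dB over -35 dB; at 3.2:1 that becomes 9.703125 dB over, giving -25.296875 dB; +2 dB make-up → -23.296875 dB.

-23.296875 dB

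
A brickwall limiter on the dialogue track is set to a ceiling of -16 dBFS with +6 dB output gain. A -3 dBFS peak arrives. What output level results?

The limiter clamps the peak to its -16 dBFS ceiling.
Output gain then adds 6 dB: -16 + 6 = -10 dBFS.

-10 dBFS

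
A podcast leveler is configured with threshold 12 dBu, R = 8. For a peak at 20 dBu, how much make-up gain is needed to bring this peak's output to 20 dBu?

The peak compresses to 12 + 8/8 = 13 dBu.
To reach 20 dBu requires 20 − 13 = 7 dB of make-up.

7 dB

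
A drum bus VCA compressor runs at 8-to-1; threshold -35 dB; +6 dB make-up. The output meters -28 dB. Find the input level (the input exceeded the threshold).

Stripping the +6 dB make-up gives -34 dB at the gain stage.
Post-compression overshoot = -34 − (-35) = 1 dB.
Input overshoot = R × output overshoot = 8 dB → input = -35 + 8 = -27 dB.

-27 dB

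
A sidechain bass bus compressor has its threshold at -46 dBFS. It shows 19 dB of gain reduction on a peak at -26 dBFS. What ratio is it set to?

20:1

Input overshoot = -26 − (-46) = 20 dB.
Output overshoot = 20 − 19 = 1 dB.
Ratio = input overshoot / output overshoot = 20 / 1 = 20.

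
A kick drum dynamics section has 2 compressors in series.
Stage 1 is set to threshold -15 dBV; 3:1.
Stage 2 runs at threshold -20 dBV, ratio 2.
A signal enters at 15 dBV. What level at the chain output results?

-12.5 dBV

Stage 1: overshoot 30 dB → 30/3 = 10 dB → -5 dBV.
Stage 2: 15 dB above -20 dBV, reduced 2:1 to 7.5 dB above → -12.5 dBV.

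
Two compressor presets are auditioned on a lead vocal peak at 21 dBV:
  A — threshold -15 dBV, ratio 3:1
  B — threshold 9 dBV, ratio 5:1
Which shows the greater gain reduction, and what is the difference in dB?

A, by 14.4 dB

A: overshoot 36 dB → output overshoot 12 dB → GR 24 dB.
B: overshoot 12 dB → output overshoot 2.4 dB → GR 9.6 dB.
A reduces 14.4 dB more.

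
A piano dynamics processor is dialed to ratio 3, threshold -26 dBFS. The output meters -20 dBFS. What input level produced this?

That's 6 dB above the -26 dBFS threshold.
Undo the ratio: input overshoot = 6 × 3 = 18 dB, giving input = -8 dBFS.

-8 dBFS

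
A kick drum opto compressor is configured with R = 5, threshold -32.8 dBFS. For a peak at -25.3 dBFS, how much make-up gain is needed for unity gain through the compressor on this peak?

Overshoot 7.5 dB → 7.5/5 = 1.5 dB after compression, so the compressed level is -32.8 + 1.5 = -31.3 dBFS.
Make-up = target − compressed = -25.3 − (-31.3) = 6 dB.

6 dB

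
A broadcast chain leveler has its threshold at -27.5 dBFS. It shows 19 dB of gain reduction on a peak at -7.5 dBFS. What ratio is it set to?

Input overshoot = -7.5 − (-27.5) = 20 dB.
Output overshoot = 20 − 19 = 1 dB.
Ratio = input overshoot / output overshoot = 20 / 1 = 20.

20:1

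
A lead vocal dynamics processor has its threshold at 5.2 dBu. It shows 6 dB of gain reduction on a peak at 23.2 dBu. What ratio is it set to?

1.5:1

Input overshoot = 23.2 − 5.2 = 18 dB.
Output overshoot = 18 − 6 = 12 dB.
Ratio = input overshoot / output overshoot = 18 / 12 = 1.5.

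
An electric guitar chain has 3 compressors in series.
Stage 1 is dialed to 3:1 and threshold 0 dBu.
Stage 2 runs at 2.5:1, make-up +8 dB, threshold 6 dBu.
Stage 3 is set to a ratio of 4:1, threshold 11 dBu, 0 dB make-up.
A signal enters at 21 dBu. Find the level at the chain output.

11.85 dBu

Stage 1: 21 dBu is 21 dB over 0 dBu; at 3:1 that becomes 7 dB over, giving 7 dBu.
Stage 2: overshoot 1 dB → 1/2.5 = 0.4 dB → 6.4 dBu; +8 dB make-up → 14.4 dBu.
Stage 3: overshoot 3.4 dB → 3.4/4 = 0.85 dB → 11.85 dBu.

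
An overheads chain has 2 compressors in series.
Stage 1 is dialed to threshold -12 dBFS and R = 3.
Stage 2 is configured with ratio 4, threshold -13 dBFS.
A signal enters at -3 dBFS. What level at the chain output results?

-12 dBFS

Stage 1: overshoot 9 dB → 9/3 = 3 dB → -9 dBFS.
Stage 2: overshoot 4 dB → 4/4 = 1 dB → -12 dBFS.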